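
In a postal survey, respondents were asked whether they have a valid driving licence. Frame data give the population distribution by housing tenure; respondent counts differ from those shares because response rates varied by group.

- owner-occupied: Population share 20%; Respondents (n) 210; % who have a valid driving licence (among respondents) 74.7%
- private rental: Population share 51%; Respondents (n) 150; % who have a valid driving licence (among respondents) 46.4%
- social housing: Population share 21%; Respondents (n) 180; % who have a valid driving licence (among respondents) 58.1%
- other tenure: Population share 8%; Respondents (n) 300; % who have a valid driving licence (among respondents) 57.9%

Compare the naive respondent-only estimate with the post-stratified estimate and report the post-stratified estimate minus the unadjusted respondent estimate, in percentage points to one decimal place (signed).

-4.7 percentage points

Naive respondent-only estimate (weights = respondent counts):
  (210/840)×74.7 + (150/840)×46.4 + (180/840)×58.1 + (300/840)×57.9 = 60.0893%
Post-stratified estimate weights by population shares:
  0.2×74.7 + 0.51×46.4 + 0.21×58.1 + 0.08×57.9 = 55.437%
Difference = 55.437 − 60.0893 = -4.6523 pp.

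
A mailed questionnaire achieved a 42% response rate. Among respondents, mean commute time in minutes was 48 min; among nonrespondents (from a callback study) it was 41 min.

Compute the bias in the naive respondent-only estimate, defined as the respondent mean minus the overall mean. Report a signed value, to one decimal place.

Nonresponse fraction = 1 − 0.42 = 0.58.
Bias = (nonresponse fraction) × (respondent mean − nonrespondent mean)
     = 0.58 × (48 − 41) = 0.58 × 7 = 4.06.

+4.1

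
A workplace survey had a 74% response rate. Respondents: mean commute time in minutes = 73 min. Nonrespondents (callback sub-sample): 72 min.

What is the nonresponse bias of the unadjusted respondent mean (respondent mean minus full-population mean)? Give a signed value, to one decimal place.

Nonresponse fraction = 1 − 0.74 = 0.26.
Bias = (nonresponse fraction) × (respondent mean − nonrespondent mean)
     = 0.26 × (73 − 72) = 0.26 × 1 = 0.26.

+0.3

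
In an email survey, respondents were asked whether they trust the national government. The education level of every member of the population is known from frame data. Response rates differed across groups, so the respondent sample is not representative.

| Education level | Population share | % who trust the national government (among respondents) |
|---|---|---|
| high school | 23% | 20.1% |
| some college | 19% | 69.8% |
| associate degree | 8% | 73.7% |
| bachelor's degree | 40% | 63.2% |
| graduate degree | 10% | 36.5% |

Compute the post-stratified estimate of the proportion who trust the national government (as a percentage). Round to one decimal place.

Each cell contributes population-share × respondent value:
  high school: 0.23 × 20.1 = 4.623
  some college: 0.19 × 69.8 = 13.262
  associate degree: 0.08 × 73.7 = 5.896
  bachelor's degree: 0.4 × 63.2 = 25.28
  graduate degree: 0.1 × 36.5 = 3.65
Post-stratified estimate = 52.711 → 52.7%.

52.7%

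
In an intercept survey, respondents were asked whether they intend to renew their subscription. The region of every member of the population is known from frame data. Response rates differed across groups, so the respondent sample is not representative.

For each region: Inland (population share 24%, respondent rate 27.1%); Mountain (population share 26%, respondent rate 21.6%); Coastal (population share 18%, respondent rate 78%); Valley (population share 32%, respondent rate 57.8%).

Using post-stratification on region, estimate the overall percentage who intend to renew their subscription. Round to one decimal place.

Each cell contributes population-share × respondent value:
  Inland: 0.24 × 27.1 = 6.504
  Mountain: 0.26 × 21.6 = 5.616
  Coastal: 0.18 × 78 = 14.04
  Valley: 0.32 × 57.8 = 18.496
Post-stratified estimate = 44.656 → 44.7%.

44.7%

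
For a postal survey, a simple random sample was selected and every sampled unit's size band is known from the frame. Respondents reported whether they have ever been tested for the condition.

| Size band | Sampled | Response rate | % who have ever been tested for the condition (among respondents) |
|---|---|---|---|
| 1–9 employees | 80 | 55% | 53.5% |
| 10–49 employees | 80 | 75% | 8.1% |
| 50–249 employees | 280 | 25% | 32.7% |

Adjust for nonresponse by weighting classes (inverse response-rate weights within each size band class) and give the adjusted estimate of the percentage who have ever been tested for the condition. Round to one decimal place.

Each respondent's weight = sampled/responded in their class; summing within a class gives n_sampled, so:
  1–9 employees: 80 × 53.5 = 4280
  10–49 employees: 80 × 8.1 = 648
  50–249 employees: 280 × 32.7 = 9156
Adjusted estimate = 14,084 / 440 = 32.0091 → 32.0%.

32.0%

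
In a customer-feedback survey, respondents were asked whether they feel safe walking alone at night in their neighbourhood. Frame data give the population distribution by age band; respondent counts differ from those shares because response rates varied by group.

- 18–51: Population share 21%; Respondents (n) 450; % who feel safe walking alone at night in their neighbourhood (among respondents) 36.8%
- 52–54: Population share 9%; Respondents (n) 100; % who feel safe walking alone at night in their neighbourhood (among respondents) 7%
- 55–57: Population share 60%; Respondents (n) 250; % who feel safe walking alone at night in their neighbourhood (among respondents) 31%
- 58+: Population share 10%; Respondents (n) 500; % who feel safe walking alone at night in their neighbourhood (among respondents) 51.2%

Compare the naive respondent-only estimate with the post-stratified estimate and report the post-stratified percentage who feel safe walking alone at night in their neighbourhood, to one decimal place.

Without adjustment, the pooled respondent share is:
  (450/1300)×36.8 + (100/1300)×7 + (250/1300)×31 + (500/1300)×51.2 = 38.9308%
Reweighting by population age band shares:
  0.21×36.8 + 0.09×7 + 0.6×31 + 0.1×51.2 = 32.078%

32.1%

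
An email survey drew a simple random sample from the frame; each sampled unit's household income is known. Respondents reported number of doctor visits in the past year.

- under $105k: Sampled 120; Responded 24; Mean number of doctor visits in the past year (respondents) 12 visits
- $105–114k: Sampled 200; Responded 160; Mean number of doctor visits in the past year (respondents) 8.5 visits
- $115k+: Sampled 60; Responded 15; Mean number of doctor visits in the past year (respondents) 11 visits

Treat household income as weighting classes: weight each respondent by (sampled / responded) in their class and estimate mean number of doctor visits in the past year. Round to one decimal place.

10.0

Class response rates: under $105k 24/120 = 20%, $105–114k 160/200 = 80%, $115k+ 15/60 = 25%.
Weighting each respondent by the inverse class response rate inflates each class back to its sampled size, so the class weight is n_sampled:
  under $105k: 120 × 12 = 1440
  $105–114k: 200 × 8.5 = 1700
  $115k+: 60 × 11 = 660
Adjusted estimate = 3800 / 380 = 10 → 10.0.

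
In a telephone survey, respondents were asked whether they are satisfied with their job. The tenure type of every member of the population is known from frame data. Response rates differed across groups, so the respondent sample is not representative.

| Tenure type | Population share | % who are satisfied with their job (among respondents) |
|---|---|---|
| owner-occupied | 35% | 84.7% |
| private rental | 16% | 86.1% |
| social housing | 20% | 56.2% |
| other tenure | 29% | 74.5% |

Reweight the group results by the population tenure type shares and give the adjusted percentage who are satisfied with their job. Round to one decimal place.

Post-stratification weights by population share, not respondent share:
  owner-occupied: 0.35 × 84.7 = 29.645
  private rental: 0.16 × 86.1 = 13.776
  social housing: 0.2 × 56.2 = 11.24
  other tenure: 0.29 × 74.5 = 21.605
Post-stratified estimate = 76.266 → 76.3%.

76.3%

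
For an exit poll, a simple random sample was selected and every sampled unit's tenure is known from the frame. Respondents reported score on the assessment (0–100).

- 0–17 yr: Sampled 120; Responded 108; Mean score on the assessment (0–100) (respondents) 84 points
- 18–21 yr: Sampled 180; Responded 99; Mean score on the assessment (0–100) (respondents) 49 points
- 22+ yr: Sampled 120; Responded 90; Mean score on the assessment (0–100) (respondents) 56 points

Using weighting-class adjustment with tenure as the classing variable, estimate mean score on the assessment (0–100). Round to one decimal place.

61.0

Response rates by class: 0–17 yr 108/120 = 90%, 18–21 yr 99/180 = 55%, 22+ yr 90/120 = 75%.
Each respondent's weight = sampled/responded in their class; summing within a class gives n_sampled, so:
  0–17 yr: 120 × 84 = 10,080
  18–21 yr: 180 × 49 = 8820
  22+ yr: 120 × 56 = 6720
Adjusted estimate = 25,620 / 420 = 61 → 61.0.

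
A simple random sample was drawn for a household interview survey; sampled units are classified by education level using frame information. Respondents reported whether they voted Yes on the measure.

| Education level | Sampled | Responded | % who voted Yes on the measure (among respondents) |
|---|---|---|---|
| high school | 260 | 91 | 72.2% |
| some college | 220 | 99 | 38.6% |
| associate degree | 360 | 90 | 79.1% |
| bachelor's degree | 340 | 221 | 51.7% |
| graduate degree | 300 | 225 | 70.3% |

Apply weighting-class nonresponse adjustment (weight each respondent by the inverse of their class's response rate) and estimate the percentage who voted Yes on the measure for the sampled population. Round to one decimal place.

Class response rates: high school 91/260 = 35%, some college 99/220 = 45%, associate degree 90/360 = 25%, bachelor's degree 221/340 = 65%, graduate degree 225/300 = 75%.
Each respondent's weight = sampled/responded in their class; summing within a class gives n_sampled, so:
  high school: 260 × 72.2 = 18,772
  some college: 220 × 38.6 = 8492
  associate degree: 360 × 79.1 = 28476
  bachelor's degree: 340 × 51.7 = 17,578
  graduate degree: 300 × 70.3 = 21,090
Adjusted estimate = 94,408 / 1,480 = 63.7892 → 63.8%.

63.8%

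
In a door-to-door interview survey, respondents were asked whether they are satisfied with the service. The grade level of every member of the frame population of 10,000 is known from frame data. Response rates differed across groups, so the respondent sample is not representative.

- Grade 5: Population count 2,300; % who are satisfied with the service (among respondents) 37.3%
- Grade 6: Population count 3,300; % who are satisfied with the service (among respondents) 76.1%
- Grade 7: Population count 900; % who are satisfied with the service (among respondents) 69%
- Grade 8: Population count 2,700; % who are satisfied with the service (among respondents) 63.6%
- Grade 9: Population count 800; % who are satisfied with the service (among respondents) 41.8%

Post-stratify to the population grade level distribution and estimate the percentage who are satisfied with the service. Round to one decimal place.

60.4%

Reweight to the known grade level distribution:
  Grade 5: (2,300/10,000) × 37.3 = 8.579
  Grade 6: (3,300/10,000) × 76.1 = 25.113
  Grade 7: (900/10,000) × 69 = 6.21
  Grade 8: (2,700/10,000) × 63.6 = 17.172
  Grade 9: (800/10,000) × 41.8 = 3.344
Post-stratified estimate = 60.418 → 60.4%.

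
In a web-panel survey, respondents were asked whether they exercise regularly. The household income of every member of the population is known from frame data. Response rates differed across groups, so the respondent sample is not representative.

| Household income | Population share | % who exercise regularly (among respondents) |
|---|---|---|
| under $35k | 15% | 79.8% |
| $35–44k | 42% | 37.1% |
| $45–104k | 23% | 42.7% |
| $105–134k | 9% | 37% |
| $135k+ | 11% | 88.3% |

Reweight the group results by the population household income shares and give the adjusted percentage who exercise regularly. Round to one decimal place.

50.4%

Reweight to the known household income distribution:
  under $35k: 0.15 × 79.8 = 11.97
  $35–44k: 0.42 × 37.1 = 15.582
  $45–104k: 0.23 × 42.7 = 9.821
  $105–134k: 0.09 × 37 = 3.33
  $135k+: 0.11 × 88.3 = 9.713
Post-stratified estimate = 50.416 → 50.4%.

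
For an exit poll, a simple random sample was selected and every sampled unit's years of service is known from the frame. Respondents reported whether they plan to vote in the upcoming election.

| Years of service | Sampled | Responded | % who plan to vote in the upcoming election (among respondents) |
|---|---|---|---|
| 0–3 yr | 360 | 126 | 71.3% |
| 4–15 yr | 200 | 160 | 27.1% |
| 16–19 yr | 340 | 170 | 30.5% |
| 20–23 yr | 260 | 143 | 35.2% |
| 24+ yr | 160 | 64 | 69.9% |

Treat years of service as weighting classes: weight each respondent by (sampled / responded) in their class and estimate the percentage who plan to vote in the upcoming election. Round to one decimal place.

46.8%

Class response rates: 0–3 yr 126/360 = 35%, 4–15 yr 160/200 = 80%, 16–19 yr 170/340 = 50%, 20–23 yr 143/260 = 55%, 24+ yr 64/160 = 40%.
Each respondent's weight = sampled/responded in their class; summing within a class gives n_sampled, so:
  0–3 yr: 360 × 71.3 = 25,668
  4–15 yr: 200 × 27.1 = 5420
  16–19 yr: 340 × 30.5 = 10,370
  20–23 yr: 260 × 35.2 = 9152
  24+ yr: 160 × 69.9 = 11,184
Adjusted estimate = 61,794 / 1,320 = 46.8136 → 46.8%.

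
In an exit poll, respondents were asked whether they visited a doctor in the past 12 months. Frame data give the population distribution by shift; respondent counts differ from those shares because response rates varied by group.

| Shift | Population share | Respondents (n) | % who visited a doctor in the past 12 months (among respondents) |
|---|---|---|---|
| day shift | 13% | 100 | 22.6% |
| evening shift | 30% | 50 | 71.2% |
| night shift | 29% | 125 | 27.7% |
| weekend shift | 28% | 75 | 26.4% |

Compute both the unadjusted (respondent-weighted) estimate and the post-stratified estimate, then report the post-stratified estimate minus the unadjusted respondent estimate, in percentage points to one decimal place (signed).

+7.5 percentage points

Without adjustment, the pooled respondent share is:
  (100/350)×22.6 + (50/350)×71.2 + (125/350)×27.7 + (75/350)×26.4 = 32.1786%
Reweighting by population shift shares:
  0.13×22.6 + 0.3×71.2 + 0.29×27.7 + 0.28×26.4 = 39.723%
Difference = 39.723 − 32.1786 = 7.5444 pp.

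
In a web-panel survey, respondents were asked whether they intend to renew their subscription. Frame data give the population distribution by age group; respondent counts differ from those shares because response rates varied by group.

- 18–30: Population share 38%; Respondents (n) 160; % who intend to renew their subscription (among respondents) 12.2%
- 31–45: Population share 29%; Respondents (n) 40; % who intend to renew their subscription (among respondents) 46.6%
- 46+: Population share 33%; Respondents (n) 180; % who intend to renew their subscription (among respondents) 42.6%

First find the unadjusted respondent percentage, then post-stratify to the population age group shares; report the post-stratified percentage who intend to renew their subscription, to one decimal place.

Without adjustment, the pooled respondent share is:
  (160/380)×12.2 + (40/380)×46.6 + (180/380)×42.6 = 30.2211%
Post-stratifying to population shares instead:
  0.38×12.2 + 0.29×46.6 + 0.33×42.6 = 32.208%

32.2%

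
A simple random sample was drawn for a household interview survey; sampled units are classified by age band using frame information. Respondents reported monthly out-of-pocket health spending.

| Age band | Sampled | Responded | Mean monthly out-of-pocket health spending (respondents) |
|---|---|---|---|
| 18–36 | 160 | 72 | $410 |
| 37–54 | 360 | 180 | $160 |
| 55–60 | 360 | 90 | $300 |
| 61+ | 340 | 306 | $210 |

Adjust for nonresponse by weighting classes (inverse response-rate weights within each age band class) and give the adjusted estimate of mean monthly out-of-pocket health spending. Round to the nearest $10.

$250

Response rates by class: 18–36 72/160 = 45%, 37–54 180/360 = 50%, 55–60 90/360 = 25%, 61+ 306/340 = 90%.
Each respondent's weight = sampled/responded in their class; summing within a class gives n_sampled, so:
  18–36: 160 × 410 = 65,600
  37–54: 360 × 160 = 57,600
  55–60: 360 × 300 = 108,000
  61+: 340 × 210 = 71,400
Adjusted estimate = 302,600 / 1,220 = 248.033 → $250.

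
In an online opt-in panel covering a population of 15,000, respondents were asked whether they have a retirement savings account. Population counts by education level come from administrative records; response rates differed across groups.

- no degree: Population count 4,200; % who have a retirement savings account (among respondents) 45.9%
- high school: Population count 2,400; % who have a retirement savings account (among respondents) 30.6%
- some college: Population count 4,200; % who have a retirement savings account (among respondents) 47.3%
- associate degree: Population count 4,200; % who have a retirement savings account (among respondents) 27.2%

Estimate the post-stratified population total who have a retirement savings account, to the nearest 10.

Estimated count per cell = population count × respondent percentage:
  no degree: 4,200 × 45.9% = 1927.8
  high school: 2,400 × 30.6% = 734.4
  some college: 4,200 × 47.3% = 1986.6
  associate degree: 4,200 × 27.2% = 1142.4
Estimated total = 5791.2 → 5,790.

5,790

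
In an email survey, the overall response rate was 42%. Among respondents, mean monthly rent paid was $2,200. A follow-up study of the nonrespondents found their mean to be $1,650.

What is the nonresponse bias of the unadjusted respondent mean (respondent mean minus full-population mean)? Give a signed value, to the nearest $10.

+$320

Nonresponse fraction = 1 − 0.42 = 0.58.
Bias = (nonresponse fraction) × (respondent mean − nonrespondent mean)
     = 0.58 × (2200 − 1650) = 0.58 × 550 = 319.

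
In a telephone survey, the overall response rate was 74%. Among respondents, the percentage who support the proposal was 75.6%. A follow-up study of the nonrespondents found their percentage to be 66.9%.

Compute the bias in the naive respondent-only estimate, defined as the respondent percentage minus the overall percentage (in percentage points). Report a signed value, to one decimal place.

Nonresponse fraction = 1 − 0.74 = 0.26.
Bias = (nonresponse fraction) × (respondent percentage − nonrespondent percentage)
     = 0.26 × (75.6 − 66.9) = 0.26 × 8.7 = 2.262.

+2.3 percentage points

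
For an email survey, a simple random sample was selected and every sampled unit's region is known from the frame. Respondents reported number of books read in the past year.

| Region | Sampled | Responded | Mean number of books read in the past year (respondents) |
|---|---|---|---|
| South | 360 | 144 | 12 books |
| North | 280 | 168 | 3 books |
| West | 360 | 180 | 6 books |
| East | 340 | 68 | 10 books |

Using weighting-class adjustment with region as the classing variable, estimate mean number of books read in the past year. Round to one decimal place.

8.0

Response rates by class: South 144/360 = 40%, North 168/280 = 60%, West 180/360 = 50%, East 68/340 = 20%.
Inverse-response-rate weighting restores each class to its sampled count, so class totals weight by n_sampled:
  South: 360 × 12 = 4320
  North: 280 × 3 = 840
  West: 360 × 6 = 2160
  East: 340 × 10 = 3400
Adjusted estimate = 10,720 / 1,340 = 8 → 8.0.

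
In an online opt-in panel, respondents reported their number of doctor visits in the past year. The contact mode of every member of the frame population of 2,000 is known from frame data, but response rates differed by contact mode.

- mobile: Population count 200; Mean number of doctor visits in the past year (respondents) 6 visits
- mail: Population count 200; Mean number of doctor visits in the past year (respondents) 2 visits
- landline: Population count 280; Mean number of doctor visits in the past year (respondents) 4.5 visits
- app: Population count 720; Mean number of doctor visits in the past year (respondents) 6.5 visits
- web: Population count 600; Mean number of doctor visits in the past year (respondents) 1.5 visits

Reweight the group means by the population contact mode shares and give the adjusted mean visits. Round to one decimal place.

4.2

Weight each group's respondent value by its population share:
  mobile: (200/2,000) × 6 = 0.6
  mail: (200/2,000) × 2 = 0.2
  landline: (280/2,000) × 4.5 = 0.63
  app: (720/2,000) × 6.5 = 2.34
  web: (600/2,000) × 1.5 = 0.45
Post-stratified estimate = 4.22 → 4.2.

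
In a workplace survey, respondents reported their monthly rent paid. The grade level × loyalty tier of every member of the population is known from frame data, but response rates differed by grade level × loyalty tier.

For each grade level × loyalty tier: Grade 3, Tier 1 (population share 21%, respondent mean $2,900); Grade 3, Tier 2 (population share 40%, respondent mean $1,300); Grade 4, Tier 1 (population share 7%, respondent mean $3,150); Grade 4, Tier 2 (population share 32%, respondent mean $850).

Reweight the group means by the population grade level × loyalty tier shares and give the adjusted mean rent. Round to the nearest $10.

Post-stratification weights by population share, not respondent share:
  Grade 3, Tier 1: 0.21 × 2900 = 609
  Grade 3, Tier 2: 0.4 × 1300 = 520
  Grade 4, Tier 1: 0.07 × 3150 = 220.5
  Grade 4, Tier 2: 0.32 × 850 = 272
Post-stratified estimate = 1621.5 → $1,620.

$1,620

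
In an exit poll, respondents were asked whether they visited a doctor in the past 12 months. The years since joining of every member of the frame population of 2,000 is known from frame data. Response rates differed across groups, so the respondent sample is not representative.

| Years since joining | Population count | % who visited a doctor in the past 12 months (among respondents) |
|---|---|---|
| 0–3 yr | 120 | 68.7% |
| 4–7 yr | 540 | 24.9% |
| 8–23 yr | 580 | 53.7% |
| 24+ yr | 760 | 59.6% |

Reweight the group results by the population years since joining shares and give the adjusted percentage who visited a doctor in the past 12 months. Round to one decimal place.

49.1%

Reweight to the known years since joining distribution:
  0–3 yr: (120/2,000) × 68.7 = 4.122
  4–7 yr: (540/2,000) × 24.9 = 6.723
  8–23 yr: (580/2,000) × 53.7 = 15.573
  24+ yr: (760/2,000) × 59.6 = 22.648
Post-stratified estimate = 49.066 → 49.1%.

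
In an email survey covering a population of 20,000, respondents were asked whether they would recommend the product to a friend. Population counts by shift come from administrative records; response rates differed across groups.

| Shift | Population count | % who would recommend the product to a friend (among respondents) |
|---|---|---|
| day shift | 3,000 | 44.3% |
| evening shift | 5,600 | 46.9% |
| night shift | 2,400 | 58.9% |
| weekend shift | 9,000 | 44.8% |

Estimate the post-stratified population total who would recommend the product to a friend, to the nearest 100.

9,400

Apply each group's respondent rate to its population count:
  day shift: 3,000 × 44.3% = 1329
  evening shift: 5,600 × 46.9% = 2626.4
  night shift: 2,400 × 58.9% = 1413.6
  weekend shift: 9,000 × 44.8% = 4032
Estimated total = 9401 → 9,400.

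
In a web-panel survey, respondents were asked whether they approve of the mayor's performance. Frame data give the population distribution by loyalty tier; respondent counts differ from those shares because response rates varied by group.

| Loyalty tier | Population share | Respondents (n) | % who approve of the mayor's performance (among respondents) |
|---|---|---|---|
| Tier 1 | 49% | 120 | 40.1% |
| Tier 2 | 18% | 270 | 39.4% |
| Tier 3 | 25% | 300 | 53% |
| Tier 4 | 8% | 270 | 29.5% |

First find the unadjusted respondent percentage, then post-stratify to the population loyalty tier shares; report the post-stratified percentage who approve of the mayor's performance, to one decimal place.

42.4%

Unadjusted (pooled respondent) estimate weights by respondent counts:
  (120/960)×40.1 + (270/960)×39.4 + (300/960)×53 + (270/960)×29.5 = 40.9531%
Post-stratified estimate weights by population shares:
  0.49×40.1 + 0.18×39.4 + 0.25×53 + 0.08×29.5 = 42.351%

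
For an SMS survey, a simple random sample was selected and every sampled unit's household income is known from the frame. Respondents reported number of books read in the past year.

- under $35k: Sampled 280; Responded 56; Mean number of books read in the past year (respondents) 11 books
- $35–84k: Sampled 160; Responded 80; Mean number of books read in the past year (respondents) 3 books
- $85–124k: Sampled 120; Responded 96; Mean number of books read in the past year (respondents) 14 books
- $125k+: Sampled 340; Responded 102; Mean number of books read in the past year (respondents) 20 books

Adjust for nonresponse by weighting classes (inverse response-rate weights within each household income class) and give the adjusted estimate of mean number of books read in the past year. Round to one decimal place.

13.4

Response rates by class: under $35k 56/280 = 20%, $35–84k 80/160 = 50%, $85–124k 96/120 = 80%, $125k+ 102/340 = 30%.
Each respondent's weight = sampled/responded in their class; summing within a class gives n_sampled, so:
  under $35k: 280 × 11 = 3080
  $35–84k: 160 × 3 = 480
  $85–124k: 120 × 14 = 1680
  $125k+: 340 × 20 = 6800
Adjusted estimate = 12,040 / 900 = 13.3778 → 13.4.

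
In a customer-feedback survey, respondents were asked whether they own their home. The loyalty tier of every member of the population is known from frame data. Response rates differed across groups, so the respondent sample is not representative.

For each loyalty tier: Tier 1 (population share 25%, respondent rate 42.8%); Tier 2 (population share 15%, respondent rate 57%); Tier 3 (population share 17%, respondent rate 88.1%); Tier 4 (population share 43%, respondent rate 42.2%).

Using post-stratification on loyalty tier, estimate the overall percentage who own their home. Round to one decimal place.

52.4%

Each cell contributes population-share × respondent value:
  Tier 1: 0.25 × 42.8 = 10.7
  Tier 2: 0.15 × 57 = 8.55
  Tier 3: 0.17 × 88.1 = 14.977
  Tier 4: 0.43 × 42.2 = 18.146
Post-stratified estimate = 52.373 → 52.4%.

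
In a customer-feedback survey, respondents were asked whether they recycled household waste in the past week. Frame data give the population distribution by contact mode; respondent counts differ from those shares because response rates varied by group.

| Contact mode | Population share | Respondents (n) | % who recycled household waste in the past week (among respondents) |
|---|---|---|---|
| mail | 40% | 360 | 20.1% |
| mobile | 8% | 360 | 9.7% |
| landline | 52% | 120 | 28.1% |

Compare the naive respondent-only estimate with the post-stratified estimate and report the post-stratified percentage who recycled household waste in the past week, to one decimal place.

Without adjustment, the pooled respondent share is:
  (360/840)×20.1 + (360/840)×9.7 + (120/840)×28.1 = 16.7857%
Post-stratified estimate weights by population shares:
  0.4×20.1 + 0.08×9.7 + 0.52×28.1 = 23.428%

23.4%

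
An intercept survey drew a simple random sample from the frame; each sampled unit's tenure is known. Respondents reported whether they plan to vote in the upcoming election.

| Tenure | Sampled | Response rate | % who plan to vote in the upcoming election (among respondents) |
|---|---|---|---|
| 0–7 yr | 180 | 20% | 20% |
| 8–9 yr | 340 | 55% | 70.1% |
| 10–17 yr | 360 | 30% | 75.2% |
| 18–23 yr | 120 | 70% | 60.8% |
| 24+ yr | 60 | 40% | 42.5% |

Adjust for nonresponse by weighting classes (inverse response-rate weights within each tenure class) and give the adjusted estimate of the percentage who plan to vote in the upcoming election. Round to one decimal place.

Weighting each respondent by the inverse class response rate inflates each class back to its sampled size, so the class weight is n_sampled:
  0–7 yr: 180 × 20 = 3600
  8–9 yr: 340 × 70.1 = 23834
  10–17 yr: 360 × 75.2 = 27,072
  18–23 yr: 120 × 60.8 = 7296
  24+ yr: 60 × 42.5 = 2550
Adjusted estimate = 64,352 / 1,060 = 60.7094 → 60.7%.

60.7%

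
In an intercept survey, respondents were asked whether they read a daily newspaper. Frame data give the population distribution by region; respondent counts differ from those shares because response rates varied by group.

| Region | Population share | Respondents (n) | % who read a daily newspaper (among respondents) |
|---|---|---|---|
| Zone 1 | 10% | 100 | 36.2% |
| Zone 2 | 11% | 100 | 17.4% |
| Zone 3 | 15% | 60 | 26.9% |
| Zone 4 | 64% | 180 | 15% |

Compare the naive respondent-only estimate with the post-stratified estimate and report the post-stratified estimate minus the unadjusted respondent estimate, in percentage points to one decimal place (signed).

Without adjustment, the pooled respondent share is:
  (100/440)×36.2 + (100/440)×17.4 + (60/440)×26.9 + (180/440)×15 = 21.9864%
Post-stratifying to population shares instead:
  0.1×36.2 + 0.11×17.4 + 0.15×26.9 + 0.64×15 = 19.169%
Difference = 19.169 − 21.9864 = -2.8174 pp.

-2.8 percentage points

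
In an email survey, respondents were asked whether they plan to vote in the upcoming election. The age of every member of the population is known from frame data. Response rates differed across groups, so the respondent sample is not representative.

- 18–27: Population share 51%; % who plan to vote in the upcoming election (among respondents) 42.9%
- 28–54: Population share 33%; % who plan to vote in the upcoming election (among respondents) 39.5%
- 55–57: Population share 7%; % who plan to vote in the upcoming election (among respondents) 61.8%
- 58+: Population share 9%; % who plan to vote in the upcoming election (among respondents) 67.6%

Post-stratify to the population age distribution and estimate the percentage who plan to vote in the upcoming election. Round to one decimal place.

45.3%

Post-stratification weights by population share, not respondent share:
  18–27: 0.51 × 42.9 = 21.879
  28–54: 0.33 × 39.5 = 13.035
  55–57: 0.07 × 61.8 = 4.326
  58+: 0.09 × 67.6 = 6.084
Post-stratified estimate = 45.324 → 45.3%.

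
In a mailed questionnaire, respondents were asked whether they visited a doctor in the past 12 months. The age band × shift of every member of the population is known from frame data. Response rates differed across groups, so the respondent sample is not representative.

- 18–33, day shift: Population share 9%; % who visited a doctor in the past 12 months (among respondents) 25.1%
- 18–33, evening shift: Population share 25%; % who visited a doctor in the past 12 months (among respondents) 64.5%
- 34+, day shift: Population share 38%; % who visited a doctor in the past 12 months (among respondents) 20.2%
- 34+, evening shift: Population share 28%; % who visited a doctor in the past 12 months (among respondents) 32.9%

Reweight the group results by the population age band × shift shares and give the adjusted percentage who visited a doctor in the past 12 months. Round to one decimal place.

35.3%

Each cell contributes population-share × respondent value:
  18–33, day shift: 0.09 × 25.1 = 2.259
  18–33, evening shift: 0.25 × 64.5 = 16.125
  34+, day shift: 0.38 × 20.2 = 7.676
  34+, evening shift: 0.28 × 32.9 = 9.212
Post-stratified estimate = 35.272 → 35.3%.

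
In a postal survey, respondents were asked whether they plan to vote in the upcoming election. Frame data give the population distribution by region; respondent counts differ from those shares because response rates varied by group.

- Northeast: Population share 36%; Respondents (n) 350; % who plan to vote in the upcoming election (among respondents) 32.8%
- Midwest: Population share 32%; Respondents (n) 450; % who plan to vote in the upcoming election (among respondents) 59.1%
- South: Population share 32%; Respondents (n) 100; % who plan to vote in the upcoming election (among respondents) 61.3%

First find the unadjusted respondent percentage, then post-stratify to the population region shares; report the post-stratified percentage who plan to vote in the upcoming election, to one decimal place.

Naive respondent-only estimate (weights = respondent counts):
  (350/900)×32.8 + (450/900)×59.1 + (100/900)×61.3 = 49.1167%
Reweighting by population region shares:
  0.36×32.8 + 0.32×59.1 + 0.32×61.3 = 50.336%

50.3%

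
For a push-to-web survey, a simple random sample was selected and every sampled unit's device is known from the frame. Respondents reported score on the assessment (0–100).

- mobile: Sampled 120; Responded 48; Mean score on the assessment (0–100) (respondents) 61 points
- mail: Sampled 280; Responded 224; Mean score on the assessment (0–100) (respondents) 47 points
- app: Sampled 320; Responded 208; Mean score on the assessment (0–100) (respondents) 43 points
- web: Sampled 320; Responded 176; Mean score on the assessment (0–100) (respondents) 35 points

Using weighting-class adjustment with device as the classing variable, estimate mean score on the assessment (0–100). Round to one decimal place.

43.7

Response rates by class: mobile 48/120 = 40%, mail 224/280 = 80%, app 208/320 = 65%, web 176/320 = 55%.
Each respondent's weight = sampled/responded in their class; summing within a class gives n_sampled, so:
  mobile: 120 × 61 = 7320
  mail: 280 × 47 = 13,160
  app: 320 × 43 = 13,760
  web: 320 × 35 = 11,200
Adjusted estimate = 45,440 / 1,040 = 43.6923 → 43.7.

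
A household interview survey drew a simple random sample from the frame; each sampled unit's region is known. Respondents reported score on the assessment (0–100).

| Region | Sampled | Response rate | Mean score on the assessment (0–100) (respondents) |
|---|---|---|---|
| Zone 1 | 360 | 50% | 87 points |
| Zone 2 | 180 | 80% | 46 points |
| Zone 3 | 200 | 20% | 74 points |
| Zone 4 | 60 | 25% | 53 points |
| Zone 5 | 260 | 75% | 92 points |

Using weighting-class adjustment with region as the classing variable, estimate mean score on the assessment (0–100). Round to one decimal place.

76.9

With weight = n_sampled/n_responded per class, the weighted class total is n_sampled:
  Zone 1: 360 × 87 = 31,320
  Zone 2: 180 × 46 = 8280
  Zone 3: 200 × 74 = 14,800
  Zone 4: 60 × 53 = 3180
  Zone 5: 260 × 92 = 23,920
Adjusted estimate = 81,500 / 1,060 = 76.8868 → 76.9.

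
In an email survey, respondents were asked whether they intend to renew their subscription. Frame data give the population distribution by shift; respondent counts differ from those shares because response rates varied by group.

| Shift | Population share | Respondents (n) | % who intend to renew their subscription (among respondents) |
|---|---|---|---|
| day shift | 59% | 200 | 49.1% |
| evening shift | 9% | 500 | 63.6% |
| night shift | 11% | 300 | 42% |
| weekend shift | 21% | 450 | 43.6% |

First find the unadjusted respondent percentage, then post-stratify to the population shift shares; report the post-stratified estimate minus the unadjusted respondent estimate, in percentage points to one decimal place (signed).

-2.5 percentage points

Naive respondent-only estimate (weights = respondent counts):
  (200/1450)×49.1 + (500/1450)×63.6 + (300/1450)×42 + (450/1450)×43.6 = 50.9241%
Reweighting by population shift shares:
  0.59×49.1 + 0.09×63.6 + 0.11×42 + 0.21×43.6 = 48.469%
Difference = 48.469 − 50.9241 = -2.4551 pp.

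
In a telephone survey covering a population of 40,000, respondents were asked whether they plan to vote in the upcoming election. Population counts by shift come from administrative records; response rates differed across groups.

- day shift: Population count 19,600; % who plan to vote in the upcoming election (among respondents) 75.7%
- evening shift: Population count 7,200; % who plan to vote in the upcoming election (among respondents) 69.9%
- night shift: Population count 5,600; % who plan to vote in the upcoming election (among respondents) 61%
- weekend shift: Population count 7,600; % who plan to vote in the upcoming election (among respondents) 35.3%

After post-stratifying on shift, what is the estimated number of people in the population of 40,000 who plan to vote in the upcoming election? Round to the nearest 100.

26,000

Each cell contributes its population count × the respondent rate:
  day shift: 19,600 × 75.7% = 14837.2
  evening shift: 7,200 × 69.9% = 5032.8
  night shift: 5,600 × 61% = 3416
  weekend shift: 7,600 × 35.3% = 2682.8
Estimated total = 25968.8 → 26,000.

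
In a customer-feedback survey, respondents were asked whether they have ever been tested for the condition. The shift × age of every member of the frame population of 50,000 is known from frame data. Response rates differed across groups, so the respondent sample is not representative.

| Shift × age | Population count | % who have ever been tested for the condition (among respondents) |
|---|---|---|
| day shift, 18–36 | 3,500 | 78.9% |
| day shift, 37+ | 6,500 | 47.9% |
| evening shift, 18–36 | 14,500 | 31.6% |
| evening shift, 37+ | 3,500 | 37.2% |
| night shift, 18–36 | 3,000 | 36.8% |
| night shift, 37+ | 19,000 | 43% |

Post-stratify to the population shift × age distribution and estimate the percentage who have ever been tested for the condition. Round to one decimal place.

42.1%

Reweight to the known shift × age distribution:
  day shift, 18–36: (3,500/50,000) × 78.9 = 5.523
  day shift, 37+: (6,500/50,000) × 47.9 = 6.227
  evening shift, 18–36: (14,500/50,000) × 31.6 = 9.164
  evening shift, 37+: (3,500/50,000) × 37.2 = 2.604
  night shift, 18–36: (3,000/50,000) × 36.8 = 2.208
  night shift, 37+: (19,000/50,000) × 43 = 16.34
Post-stratified estimate = 42.066 → 42.1%.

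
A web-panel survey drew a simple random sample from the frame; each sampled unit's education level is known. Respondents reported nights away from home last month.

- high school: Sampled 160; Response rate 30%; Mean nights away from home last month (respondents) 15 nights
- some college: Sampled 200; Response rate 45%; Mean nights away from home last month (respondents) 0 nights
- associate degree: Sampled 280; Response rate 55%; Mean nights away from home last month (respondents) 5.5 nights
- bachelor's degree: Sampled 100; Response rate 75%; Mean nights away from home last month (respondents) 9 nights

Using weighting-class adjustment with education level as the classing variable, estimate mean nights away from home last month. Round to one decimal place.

Weighting each respondent by the inverse class response rate inflates each class back to its sampled size, so the class weight is n_sampled:
  high school: 160 × 15 = 2400
  some college: 200 × 0 = 0
  associate degree: 280 × 5.5 = 1540
  bachelor's degree: 100 × 9 = 900
Adjusted estimate = 4840 / 740 = 6.54054 → 6.5.

6.5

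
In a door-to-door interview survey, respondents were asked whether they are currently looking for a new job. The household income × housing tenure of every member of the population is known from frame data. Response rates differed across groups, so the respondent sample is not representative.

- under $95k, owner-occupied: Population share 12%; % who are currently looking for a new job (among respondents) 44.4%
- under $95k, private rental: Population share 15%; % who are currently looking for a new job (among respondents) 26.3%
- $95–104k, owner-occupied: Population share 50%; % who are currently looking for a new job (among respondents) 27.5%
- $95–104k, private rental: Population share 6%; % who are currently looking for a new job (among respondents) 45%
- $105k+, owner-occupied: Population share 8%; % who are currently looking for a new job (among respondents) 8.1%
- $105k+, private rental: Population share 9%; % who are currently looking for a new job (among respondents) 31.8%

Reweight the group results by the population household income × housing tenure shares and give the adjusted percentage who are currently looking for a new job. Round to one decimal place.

Each cell contributes population-share × respondent value:
  under $95k, owner-occupied: 0.12 × 44.4 = 5.328
  under $95k, private rental: 0.15 × 26.3 = 3.945
  $95–104k, owner-occupied: 0.5 × 27.5 = 13.75
  $95–104k, private rental: 0.06 × 45 = 2.7
  $105k+, owner-occupied: 0.08 × 8.1 = 0.648
  $105k+, private rental: 0.09 × 31.8 = 2.862
Post-stratified estimate = 29.233 → 29.2%.

29.2%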